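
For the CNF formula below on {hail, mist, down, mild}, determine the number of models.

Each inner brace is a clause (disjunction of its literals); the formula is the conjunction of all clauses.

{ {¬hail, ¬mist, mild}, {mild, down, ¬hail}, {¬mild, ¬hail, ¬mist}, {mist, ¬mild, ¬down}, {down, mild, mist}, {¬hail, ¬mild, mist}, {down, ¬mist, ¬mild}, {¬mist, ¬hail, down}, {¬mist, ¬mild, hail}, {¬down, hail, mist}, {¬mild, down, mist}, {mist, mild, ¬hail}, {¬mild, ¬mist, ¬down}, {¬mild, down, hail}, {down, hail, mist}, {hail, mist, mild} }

There are 2^4 = 16 truth assignments over (hail, mist, down, mild).
Check each against the 16 clauses (columns in the order hail, mist, down, mild):
  F F F F  ✗ fails (down ∨ mild ∨ mist)
  F F F T  ✗ fails (¬mild ∨ down ∨ mist)
  F F T F  ✗ fails (¬down ∨ hail ∨ mist)
  F F T T  ✗ fails (mist ∨ ¬mild ∨ ¬down)
  F T F F  ✓ satisfies all
  F T F T  ✗ fails (down ∨ ¬mist ∨ ¬mild)
  F T T F  ✓ satisfies all
  F T T T  ✗ fails (¬mist ∨ ¬mild ∨ hail)
  T F F F  ✗ fails (mild ∨ down ∨ ¬hail)
  T F F T  ✗ fails (¬hail ∨ ¬mild ∨ mist)
  T F T F  ✗ fails (mist ∨ mild ∨ ¬hail)
  T F T T  ✗ fails (mist ∨ ¬mild ∨ ¬down)
  T T F F  ✗ fails (¬hail ∨ ¬mist ∨ mild)
  T T F T  ✗ fails (¬mild ∨ ¬hail ∨ ¬mist)
  T T T F  ✗ fails (¬hail ∨ ¬mist ∨ mild)
  T T T T  ✗ fails (¬mild ∨ ¬hail ∨ ¬mist)
2 of the 16 rows are models.

2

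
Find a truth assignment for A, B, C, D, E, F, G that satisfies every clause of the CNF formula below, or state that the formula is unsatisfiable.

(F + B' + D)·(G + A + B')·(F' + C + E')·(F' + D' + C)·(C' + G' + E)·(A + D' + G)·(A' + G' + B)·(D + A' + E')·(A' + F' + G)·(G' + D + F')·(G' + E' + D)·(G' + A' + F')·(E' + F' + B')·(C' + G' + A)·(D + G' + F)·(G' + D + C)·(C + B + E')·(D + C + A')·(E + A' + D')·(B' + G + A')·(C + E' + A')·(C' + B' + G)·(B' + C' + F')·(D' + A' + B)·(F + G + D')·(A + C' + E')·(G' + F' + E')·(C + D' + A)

Case F = 1:
Case C = 0:
From the singleton clause (E'), E = 0.
From the singleton clause (D'), D = 0.
From the singleton clause (G'), G = 0.
From the singleton clause (A'), A = 0.
From the singleton clause (B'), B = 0.
All clauses are satisfied.

A=0, B=0, C=0, D=0, E=0, F=1, G=0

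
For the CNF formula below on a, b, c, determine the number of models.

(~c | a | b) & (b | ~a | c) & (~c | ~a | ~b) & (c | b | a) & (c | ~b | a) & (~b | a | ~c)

There are 2^3 = 8 truth assignments over (a, b, c).
Split on c. With c = 1, the clauses containing c are satisfied and ~c drops from the rest; 1 of the 2^2 = 4 assignments to the other variables satisfy what remains.
With c = 0, by the same count on the reduced clause set, 1 assignment works.
(One model: a=T, b=F, c=T.)
Total: 1 + 1 = 2.

2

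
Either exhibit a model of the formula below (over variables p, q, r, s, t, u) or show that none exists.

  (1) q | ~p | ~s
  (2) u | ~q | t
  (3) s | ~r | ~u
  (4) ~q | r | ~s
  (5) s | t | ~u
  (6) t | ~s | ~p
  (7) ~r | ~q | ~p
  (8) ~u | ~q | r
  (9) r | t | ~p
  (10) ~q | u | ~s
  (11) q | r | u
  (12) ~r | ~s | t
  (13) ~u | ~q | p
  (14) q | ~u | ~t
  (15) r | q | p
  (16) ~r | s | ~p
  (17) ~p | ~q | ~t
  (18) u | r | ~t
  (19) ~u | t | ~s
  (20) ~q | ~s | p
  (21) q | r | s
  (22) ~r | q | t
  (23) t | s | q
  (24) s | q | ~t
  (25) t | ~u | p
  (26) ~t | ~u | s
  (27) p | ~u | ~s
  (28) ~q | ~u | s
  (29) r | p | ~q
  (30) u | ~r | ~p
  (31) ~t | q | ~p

p ↦ 0; q ↦ 1; r ↦ 1; s ↦ 0; t ↦ 1; u ↦ 0

Case q = 1:
Case u = 0:
The clause (t) is unit, so t = 1.
The clause (~s) is unit, so s = 0.
The clause (~p) is unit, so p = 0.
The clause (r) is unit, so r = 1.
All clauses are satisfied.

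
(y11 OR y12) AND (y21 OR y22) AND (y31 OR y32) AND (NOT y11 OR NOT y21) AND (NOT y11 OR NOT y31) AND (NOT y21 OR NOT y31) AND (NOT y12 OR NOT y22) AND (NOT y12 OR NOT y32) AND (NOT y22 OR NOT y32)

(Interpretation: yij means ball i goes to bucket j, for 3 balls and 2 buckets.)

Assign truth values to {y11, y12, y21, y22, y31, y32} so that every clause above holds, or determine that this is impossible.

UNSATISFIABLE

Branch on y11: set y11 = true.
(NOT y21) alone gives y21 = false.
(y22) alone gives y22 = true.
(NOT y31) alone gives y31 = false.
(y32) alone gives y32 = true.
That conflicts with the unit clause (NOT y32).
Backtrack on y11: now try y11 = false.
(y12) alone gives y12 = true.
(NOT y22) alone gives y22 = false.
(y21) alone gives y21 = true.
(NOT y31) alone gives y31 = false.
(y32) alone gives y32 = true.
That conflicts with the unit clause (NOT y32).
Neither y11 = true nor y11 = false works.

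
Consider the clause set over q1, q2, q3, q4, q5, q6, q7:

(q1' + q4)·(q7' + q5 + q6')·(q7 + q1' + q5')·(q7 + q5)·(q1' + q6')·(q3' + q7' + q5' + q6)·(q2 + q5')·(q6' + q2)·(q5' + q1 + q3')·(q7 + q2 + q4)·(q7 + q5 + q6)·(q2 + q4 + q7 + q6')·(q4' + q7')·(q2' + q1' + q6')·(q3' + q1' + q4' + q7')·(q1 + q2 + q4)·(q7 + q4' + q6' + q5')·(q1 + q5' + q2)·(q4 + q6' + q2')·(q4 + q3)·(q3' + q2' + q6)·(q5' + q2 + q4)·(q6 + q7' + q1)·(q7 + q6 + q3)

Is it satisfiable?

Try q1 = 0.
Try q7 = 1.
The clause (q4') is unit, so q4 = 0.
The clause (q2) is unit, so q2 = 1.
The clause (q6') is unit, so q6 = 0.
But (q6) is also a unit clause — contradiction.
Backtrack on q7: now try q7 = 0.
The clause (q5) is unit, so q5 = 1.
The clause (q2) is unit, so q2 = 1.
The clause (q3') is unit, so q3 = 0.
The clause (q4) is unit, so q4 = 1.
The clause (q6') is unit, so q6 = 0.
But (q6) is also a unit clause — contradiction.
Neither q7 = 1 nor q7 = 0 works.
Backtrack on q1: now try q1 = 1.
The clause (q4) is unit, so q4 = 1.
The clause (q6') is unit, so q6 = 0.
The clause (q7') is unit, so q7 = 0.
The clause (q5') is unit, so q5 = 0.
But (q5) is also a unit clause — contradiction.
Neither q1 = 1 nor q1 = 0 works.
No assignment satisfies every clause.

No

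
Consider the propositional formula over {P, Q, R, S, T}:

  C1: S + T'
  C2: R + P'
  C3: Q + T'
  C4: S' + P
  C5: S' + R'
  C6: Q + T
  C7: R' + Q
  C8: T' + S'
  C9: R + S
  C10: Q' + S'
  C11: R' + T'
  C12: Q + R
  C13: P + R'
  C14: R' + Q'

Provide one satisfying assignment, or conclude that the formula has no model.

Case S = 1:
(P) alone gives P = 1.
(R) alone gives R = 1.
But (R') is also a unit clause — contradiction.
Backtrack on S: now try S = 0.
(T') alone gives T = 0.
(Q) alone gives Q = 1.
(R) alone gives R = 1.
But (R') is also a unit clause — contradiction.
Neither S = 1 nor S = 0 works.

UNSATISFIABLE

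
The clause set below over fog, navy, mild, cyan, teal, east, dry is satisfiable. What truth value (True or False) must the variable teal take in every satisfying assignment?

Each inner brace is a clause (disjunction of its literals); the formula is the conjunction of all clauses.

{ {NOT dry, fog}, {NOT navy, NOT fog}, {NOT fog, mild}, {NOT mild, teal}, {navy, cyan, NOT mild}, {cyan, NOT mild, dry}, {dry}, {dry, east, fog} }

True

Suppose teal = false.
The clause (NOT mild) is unit, so mild = false.
The clause (NOT fog) is unit, so fog = false.
The clause (NOT dry) is unit, so dry = false.
But (dry) is also a unit clause — contradiction.
So every satisfying assignment has teal = True.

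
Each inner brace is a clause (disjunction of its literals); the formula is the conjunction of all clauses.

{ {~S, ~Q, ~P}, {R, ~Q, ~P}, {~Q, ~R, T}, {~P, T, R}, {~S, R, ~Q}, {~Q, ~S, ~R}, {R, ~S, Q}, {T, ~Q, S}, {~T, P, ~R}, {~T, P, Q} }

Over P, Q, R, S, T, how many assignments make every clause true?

10

There are 2^5 = 32 truth assignments over (P, Q, R, S, T).
Split on P. With P = 1, the clauses containing P are satisfied and ~P drops from the rest; 6 of the 2^4 = 16 assignments to the other variables satisfy what remains.
With P = 0, by the same count on the reduced clause set, 4 assignments work.
Total: 6 + 4 = 10.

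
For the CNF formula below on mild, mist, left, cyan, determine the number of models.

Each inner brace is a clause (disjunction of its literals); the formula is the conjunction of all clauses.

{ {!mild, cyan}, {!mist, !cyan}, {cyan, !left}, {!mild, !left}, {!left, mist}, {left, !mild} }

3

There are 2^4 = 16 truth assignments over (mild, mist, left, cyan).
Check each against the 6 clauses (columns in the order mild, mist, left, cyan):
  F F F F  ✓ satisfies all
  F F F T  ✓ satisfies all
  F F T F  ✗ fails (cyan || !left)
  F F T T  ✗ fails (!left || mist)
  F T F F  ✓ satisfies all
  F T F T  ✗ fails (!mist || !cyan)
  F T T F  ✗ fails (cyan || !left)
  F T T T  ✗ fails (!mist || !cyan)
  T F F F  ✗ fails (!mild || cyan)
  T F F T  ✗ fails (left || !mild)
  T F T F  ✗ fails (!mild || cyan)
  T F T T  ✗ fails (!mild || !left)
  T T F F  ✗ fails (!mild || cyan)
  T T F T  ✗ fails (!mist || !cyan)
  T T T F  ✗ fails (!mild || cyan)
  T T T T  ✗ fails (!mist || !cyan)
3 of the 16 rows are models.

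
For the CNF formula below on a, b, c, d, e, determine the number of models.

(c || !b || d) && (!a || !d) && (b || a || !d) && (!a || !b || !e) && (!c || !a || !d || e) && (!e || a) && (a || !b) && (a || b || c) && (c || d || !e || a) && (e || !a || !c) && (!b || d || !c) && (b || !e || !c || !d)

4

There are 2^5 = 32 truth assignments over (a, b, c, d, e).
Split on d. With d = true, the clauses containing d are satisfied and !d drops from the rest; 0 of the 2^4 = 16 assignments to the other variables satisfy what remains.
With d = false, by the same count on the reduced clause set, 4 assignments work.
Total: 0 + 4 = 4.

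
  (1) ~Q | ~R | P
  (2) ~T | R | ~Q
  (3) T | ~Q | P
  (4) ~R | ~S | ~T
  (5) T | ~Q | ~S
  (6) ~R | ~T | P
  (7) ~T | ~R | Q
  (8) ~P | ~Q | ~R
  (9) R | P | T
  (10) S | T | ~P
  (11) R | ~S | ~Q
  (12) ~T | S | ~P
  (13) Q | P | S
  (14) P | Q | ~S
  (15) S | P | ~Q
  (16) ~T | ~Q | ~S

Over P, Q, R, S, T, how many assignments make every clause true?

There are 2^5 = 32 truth assignments over (P, Q, R, S, T).
Split on Q. With Q = 1, the clauses containing Q are satisfied and ~Q drops from the rest; 0 of the 2^4 = 16 assignments to the other variables satisfy what remains.
With Q = 0, by the same count on the reduced clause set, 3 assignments work.
Total: 0 + 3 = 3.

3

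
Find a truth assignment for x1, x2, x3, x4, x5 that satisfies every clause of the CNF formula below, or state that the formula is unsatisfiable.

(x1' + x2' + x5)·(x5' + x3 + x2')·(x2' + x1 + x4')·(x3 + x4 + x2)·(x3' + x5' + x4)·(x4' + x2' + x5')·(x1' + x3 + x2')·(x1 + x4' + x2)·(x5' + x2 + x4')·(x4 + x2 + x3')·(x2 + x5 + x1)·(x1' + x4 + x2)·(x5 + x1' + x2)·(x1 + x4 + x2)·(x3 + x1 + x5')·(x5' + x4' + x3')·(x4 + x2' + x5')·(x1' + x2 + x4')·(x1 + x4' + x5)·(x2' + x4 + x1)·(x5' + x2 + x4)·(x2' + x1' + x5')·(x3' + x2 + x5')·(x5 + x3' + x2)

Suppose x1 = 0.
Suppose x2 = 0.
Unit clause (x4') forces x4 = 0.
That conflicts with the unit clause (x4).
So x2 must be the other value — set x2 = 1.
Unit clause (x4') forces x4 = 0.
That conflicts with the unit clause (x4).
Neither x2 = 1 nor x2 = 0 works.
So x1 must be the other value — set x1 = 1.
Suppose x2 = 0.
Unit clause (x4) forces x4 = 1.
That conflicts with the unit clause (x4').
So x2 must be the other value — set x2 = 1.
Unit clause (x5) forces x5 = 1.
That conflicts with the unit clause (x5').
Neither x2 = 1 nor x2 = 0 works.
Neither x1 = 1 nor x1 = 0 works.

UNSATISFIABLE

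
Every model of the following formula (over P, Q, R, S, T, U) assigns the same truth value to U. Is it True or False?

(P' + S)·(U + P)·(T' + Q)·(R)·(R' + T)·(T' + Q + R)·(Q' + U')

Suppose U = 1.
The clause (R) is unit, so R = 1.
The clause (T) is unit, so T = 1.
The clause (Q) is unit, so Q = 1.
That conflicts with the unit clause (Q').
So every satisfying assignment has U = False.

False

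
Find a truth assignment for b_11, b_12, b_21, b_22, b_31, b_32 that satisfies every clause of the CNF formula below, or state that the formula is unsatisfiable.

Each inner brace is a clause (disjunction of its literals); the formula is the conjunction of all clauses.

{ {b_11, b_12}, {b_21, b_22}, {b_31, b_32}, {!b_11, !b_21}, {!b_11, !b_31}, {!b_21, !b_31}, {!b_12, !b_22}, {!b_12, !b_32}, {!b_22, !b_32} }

UNSATISFIABLE

Case b_11 = true:
From the singleton clause (!b_21), b_21 = false.
From the singleton clause (b_22), b_22 = true.
From the singleton clause (!b_31), b_31 = false.
From the singleton clause (b_32), b_32 = true.
That conflicts with the unit clause (!b_32).
That branch fails; take b_11 = false instead.
From the singleton clause (b_12), b_12 = true.
From the singleton clause (!b_22), b_22 = false.
From the singleton clause (b_21), b_21 = true.
From the singleton clause (!b_31), b_31 = false.
From the singleton clause (b_32), b_32 = true.
That conflicts with the unit clause (!b_32).
Either choice for b_11 ends in contradiction.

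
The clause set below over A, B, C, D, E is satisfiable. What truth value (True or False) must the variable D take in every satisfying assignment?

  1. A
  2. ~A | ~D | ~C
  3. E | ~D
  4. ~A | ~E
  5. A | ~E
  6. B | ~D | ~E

Suppose D = 1.
The clause (A) is unit, so A = 1.
The clause (~C) is unit, so C = 0.
The clause (E) is unit, so E = 1.
That conflicts with the unit clause (~E).
So every satisfying assignment has D = False.

False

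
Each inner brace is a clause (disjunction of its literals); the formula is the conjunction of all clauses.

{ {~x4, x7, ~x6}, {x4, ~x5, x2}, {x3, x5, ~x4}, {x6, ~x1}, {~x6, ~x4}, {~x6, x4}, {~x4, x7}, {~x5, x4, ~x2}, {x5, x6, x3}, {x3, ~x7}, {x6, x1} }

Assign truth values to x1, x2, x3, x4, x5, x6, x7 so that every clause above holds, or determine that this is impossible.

Branch on x6: set x6 = 1.
The clause (~x4) is unit, so x4 = 0.
That conflicts with the unit clause (x4).
So x6 must be the other value — set x6 = 0.
The clause (~x1) is unit, so x1 = 0.
That conflicts with the unit clause (x1).
Neither x6 = 1 nor x6 = 0 works.

UNSATISFIABLE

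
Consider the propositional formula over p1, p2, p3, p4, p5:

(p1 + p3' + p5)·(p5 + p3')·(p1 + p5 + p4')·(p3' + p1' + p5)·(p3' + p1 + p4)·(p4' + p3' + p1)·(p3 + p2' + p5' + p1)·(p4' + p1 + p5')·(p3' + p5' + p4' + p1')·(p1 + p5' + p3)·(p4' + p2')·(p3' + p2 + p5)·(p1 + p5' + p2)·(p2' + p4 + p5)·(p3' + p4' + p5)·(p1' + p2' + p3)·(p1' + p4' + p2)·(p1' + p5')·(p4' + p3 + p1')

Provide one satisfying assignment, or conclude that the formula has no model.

Suppose p5 = 0.
(p3') alone gives p3 = 0.
Suppose p1 = 1.
(p2') alone gives p2 = 0.
(p4') alone gives p4 = 0.
Every clause now holds.

p1 ↦ 1, p2 ↦ 0, p3 ↦ 0, p4 ↦ 0, p5 ↦ 0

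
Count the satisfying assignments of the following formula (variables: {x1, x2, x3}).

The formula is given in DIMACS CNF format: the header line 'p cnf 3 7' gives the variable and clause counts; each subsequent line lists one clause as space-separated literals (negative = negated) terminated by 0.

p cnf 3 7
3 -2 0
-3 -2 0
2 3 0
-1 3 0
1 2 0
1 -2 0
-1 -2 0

There are 2^3 = 8 truth assignments over (x1, x2, x3).
Split on x3. With x3 = True, the clauses containing x3 are satisfied and ¬x3 drops from the rest; 1 of the 2^2 = 4 assignments to the other variables satisfy what remains.
With x3 = False, by the same count on the reduced clause set, 0 assignments work.
Total: 1 + 0 = 1.

1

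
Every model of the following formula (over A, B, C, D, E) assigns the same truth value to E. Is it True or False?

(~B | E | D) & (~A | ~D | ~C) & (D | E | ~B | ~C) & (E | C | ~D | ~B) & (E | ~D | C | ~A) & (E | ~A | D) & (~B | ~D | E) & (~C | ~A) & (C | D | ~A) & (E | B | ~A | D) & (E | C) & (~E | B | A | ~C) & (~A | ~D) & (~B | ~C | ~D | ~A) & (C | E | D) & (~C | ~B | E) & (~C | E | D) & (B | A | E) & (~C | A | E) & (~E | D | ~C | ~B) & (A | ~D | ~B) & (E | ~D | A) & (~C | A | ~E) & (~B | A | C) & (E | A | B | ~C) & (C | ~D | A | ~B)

True

Suppose E = 0.
(C) alone gives C = 1.
(~A) alone gives A = 0.
That conflicts with the unit clause (A).
So every satisfying assignment has E = True.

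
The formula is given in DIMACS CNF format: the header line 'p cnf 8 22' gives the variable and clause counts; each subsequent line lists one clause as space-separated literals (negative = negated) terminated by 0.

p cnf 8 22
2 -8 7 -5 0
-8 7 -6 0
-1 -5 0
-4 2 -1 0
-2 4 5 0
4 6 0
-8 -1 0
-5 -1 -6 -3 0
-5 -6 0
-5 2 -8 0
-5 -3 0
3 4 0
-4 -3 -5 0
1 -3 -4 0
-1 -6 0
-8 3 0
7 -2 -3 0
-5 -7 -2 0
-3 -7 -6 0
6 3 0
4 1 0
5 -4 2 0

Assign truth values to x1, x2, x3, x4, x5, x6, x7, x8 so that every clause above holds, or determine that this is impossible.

Suppose x1 = True.
The clause (¬x5) is unit, so x5 = False.
The clause (¬x8) is unit, so x8 = False.
The clause (¬x6) is unit, so x6 = False.
The clause (x4) is unit, so x4 = True.
The clause (x2) is unit, so x2 = True.
The clause (x3) is unit, so x3 = True.
The clause (x7) is unit, so x7 = True.
All clauses are satisfied.

x1 ↦ True, x2 ↦ True, x3 ↦ True, x4 ↦ True, x5 ↦ False, x6 ↦ False, x7 ↦ True, x8 ↦ False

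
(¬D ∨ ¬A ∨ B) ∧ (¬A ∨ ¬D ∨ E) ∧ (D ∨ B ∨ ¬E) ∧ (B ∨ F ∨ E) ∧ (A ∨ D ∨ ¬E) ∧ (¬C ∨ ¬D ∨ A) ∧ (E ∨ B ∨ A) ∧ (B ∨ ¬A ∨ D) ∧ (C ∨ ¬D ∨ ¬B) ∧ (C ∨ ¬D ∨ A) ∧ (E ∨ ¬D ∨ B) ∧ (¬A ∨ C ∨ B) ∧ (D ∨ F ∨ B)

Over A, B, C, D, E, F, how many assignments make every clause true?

There are 2^6 = 64 truth assignments over (A, B, C, D, E, F).
Split on C. With C = True, the clauses containing C are satisfied and ¬C drops from the rest; 8 of the 2^5 = 32 assignments to the other variables satisfy what remains.
With C = False, by the same count on the reduced clause set, 6 assignments work.
Total: 8 + 6 = 14.

14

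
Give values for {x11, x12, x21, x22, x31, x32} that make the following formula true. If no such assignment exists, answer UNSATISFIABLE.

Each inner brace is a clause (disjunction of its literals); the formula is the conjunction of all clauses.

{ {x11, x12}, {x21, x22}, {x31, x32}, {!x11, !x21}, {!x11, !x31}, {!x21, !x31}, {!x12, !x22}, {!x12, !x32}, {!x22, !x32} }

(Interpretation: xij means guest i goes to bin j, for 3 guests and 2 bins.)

Case x11 = true:
The clause (!x21) is unit, so x21 = false.
The clause (x22) is unit, so x22 = true.
The clause (!x31) is unit, so x31 = false.
The clause (x32) is unit, so x32 = true.
That conflicts with the unit clause (!x32).
That branch fails; take x11 = false instead.
The clause (x12) is unit, so x12 = true.
The clause (!x22) is unit, so x22 = false.
The clause (x21) is unit, so x21 = true.
The clause (!x31) is unit, so x31 = false.
The clause (x32) is unit, so x32 = true.
That conflicts with the unit clause (!x32).
Both values of x11 lead to a conflict.

UNSATISFIABLE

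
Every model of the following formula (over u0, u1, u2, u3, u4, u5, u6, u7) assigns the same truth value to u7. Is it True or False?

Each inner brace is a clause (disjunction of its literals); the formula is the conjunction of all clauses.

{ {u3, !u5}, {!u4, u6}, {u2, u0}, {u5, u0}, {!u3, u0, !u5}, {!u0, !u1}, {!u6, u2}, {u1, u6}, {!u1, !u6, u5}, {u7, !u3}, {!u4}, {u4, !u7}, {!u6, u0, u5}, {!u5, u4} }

False

Suppose u7 = true.
From the singleton clause (!u4), u4 = false.
That conflicts with the unit clause (u4).
So every satisfying assignment has u7 = False.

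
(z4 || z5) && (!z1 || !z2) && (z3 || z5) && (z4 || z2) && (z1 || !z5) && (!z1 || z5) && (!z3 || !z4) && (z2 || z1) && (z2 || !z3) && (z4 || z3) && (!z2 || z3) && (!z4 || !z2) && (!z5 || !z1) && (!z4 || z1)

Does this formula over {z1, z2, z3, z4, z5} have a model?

No, unsatisfiable

Branch on z4: set z4 = true.
From the singleton clause (!z3), z3 = false.
From the singleton clause (z5), z5 = true.
From the singleton clause (z1), z1 = true.
Now (!z1) is unsatisfied and unit — conflict.
Backtrack on z4: now try z4 = false.
From the singleton clause (z5), z5 = true.
From the singleton clause (z2), z2 = true.
From the singleton clause (!z1), z1 = false.
Now (z1) is unsatisfied and unit — conflict.
Both values of z4 lead to a conflict.
No assignment satisfies every clause.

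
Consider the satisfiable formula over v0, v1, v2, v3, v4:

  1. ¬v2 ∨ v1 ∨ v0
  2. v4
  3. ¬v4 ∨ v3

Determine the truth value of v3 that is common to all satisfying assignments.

True

Suppose v3 = False.
From the singleton clause (v4), v4 = True.
But (¬v4) is also a unit clause — contradiction.
So every satisfying assignment has v3 = True.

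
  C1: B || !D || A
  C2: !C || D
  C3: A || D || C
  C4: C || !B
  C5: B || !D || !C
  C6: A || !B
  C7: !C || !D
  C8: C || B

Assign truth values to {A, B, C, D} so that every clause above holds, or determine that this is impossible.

UNSATISFIABLE

Case C = false:
Unit clause (!B) forces B = false.
But (B) is also a unit clause — contradiction.
So C must be the other value — set C = true.
Unit clause (D) forces D = true.
But (!D) is also a unit clause — contradiction.
Either choice for C ends in contradiction.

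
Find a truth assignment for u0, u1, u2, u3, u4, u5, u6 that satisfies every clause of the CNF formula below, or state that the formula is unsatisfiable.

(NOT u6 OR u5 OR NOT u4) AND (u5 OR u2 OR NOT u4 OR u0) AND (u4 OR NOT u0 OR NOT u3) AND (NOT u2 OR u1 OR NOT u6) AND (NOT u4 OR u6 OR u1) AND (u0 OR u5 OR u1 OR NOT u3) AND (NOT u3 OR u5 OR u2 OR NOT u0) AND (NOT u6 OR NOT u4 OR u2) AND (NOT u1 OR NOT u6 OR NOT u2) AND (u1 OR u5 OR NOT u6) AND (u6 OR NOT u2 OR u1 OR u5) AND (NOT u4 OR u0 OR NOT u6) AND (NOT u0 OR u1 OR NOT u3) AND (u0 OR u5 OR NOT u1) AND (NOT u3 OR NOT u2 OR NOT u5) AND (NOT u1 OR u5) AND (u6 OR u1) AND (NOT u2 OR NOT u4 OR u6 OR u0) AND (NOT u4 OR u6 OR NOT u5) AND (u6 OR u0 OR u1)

u0 ↦ false,  u1 ↦ true,  u2 ↦ false,  u3 ↦ false,  u4 ↦ false,  u5 ↦ true,  u6 ↦ false

Try u1 = true.
From the singleton clause (u5), u5 = true.
Try u6 = false.
From the singleton clause (NOT u4), u4 = false.
Try u0 = false.
Try u3 = false.
No clause remains; u2 is free.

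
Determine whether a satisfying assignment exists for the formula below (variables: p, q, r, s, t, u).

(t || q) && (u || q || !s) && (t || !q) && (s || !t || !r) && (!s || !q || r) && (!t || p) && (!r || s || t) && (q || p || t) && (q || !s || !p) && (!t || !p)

No

Case t = true:
(p) alone gives p = true.
But (!p) is also a unit clause — contradiction.
So t must be the other value — set t = false.
(q) alone gives q = true.
But (!q) is also a unit clause — contradiction.
Either choice for t ends in contradiction.
No assignment satisfies every clause.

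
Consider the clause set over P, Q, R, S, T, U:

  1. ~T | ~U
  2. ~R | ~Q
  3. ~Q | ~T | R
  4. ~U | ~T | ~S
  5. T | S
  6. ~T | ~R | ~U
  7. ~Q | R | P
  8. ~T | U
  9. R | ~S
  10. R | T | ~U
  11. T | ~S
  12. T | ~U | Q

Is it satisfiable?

Unsatisfiable

Branch on T: set T = 0.
(S) alone gives S = 1.
But (~S) is also a unit clause — contradiction.
Undo T and try T = 1.
(~U) alone gives U = 0.
But (U) is also a unit clause — contradiction.
Neither T = 1 nor T = 0 works.
No assignment satisfies every clause.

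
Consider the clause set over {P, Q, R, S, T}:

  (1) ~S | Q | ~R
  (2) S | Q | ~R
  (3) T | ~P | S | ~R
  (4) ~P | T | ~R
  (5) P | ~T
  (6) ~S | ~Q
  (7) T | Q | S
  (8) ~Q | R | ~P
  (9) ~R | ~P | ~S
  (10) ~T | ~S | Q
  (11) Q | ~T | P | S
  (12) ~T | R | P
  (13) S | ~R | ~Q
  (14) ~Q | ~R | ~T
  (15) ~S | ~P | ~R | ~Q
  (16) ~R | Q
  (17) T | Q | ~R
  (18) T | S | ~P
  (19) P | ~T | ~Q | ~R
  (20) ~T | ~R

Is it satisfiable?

Satisfiable

Case P = 1:
Case T = 1:
The clause (~R) is unit, so R = 0.
The clause (~Q) is unit, so Q = 0.
The clause (~S) is unit, so S = 0.
All clauses are satisfied.
A satisfying assignment: P: 1,  Q: 0,  R: 0,  S: 0,  T: 1.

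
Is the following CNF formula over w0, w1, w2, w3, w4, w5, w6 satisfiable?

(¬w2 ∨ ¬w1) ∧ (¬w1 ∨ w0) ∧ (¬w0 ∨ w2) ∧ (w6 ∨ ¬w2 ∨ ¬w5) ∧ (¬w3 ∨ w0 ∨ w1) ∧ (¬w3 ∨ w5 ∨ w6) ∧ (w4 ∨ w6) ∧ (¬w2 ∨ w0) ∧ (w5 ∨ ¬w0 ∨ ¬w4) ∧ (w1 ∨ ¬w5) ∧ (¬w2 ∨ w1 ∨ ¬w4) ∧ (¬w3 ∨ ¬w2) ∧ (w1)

(w1) alone gives w1 = True.
(¬w2) alone gives w2 = False.
(w0) alone gives w0 = True.
But (¬w0) is also a unit clause — contradiction.
No assignment satisfies every clause.

No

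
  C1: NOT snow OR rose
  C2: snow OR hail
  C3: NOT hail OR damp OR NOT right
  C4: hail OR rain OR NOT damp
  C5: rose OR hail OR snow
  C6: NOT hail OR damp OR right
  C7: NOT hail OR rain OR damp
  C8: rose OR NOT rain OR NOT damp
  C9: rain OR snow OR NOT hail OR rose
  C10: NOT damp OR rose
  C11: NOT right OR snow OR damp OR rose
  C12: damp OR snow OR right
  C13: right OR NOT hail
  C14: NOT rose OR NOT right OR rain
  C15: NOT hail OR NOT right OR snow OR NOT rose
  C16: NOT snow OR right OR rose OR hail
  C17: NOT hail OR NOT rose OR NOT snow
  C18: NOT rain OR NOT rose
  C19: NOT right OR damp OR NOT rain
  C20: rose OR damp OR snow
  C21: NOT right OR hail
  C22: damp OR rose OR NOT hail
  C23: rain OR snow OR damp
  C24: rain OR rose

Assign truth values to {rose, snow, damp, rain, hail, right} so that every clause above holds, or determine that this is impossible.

rose=true; snow=true; damp=false; rain=false; hail=false; right=false

Branch on snow: set snow = true.
Unit clause (rose) forces rose = true.
Unit clause (NOT hail) forces hail = false.
Unit clause (NOT rain) forces rain = false.
Unit clause (NOT damp) forces damp = false.
Unit clause (NOT right) forces right = false.
This assignment satisfies each clause.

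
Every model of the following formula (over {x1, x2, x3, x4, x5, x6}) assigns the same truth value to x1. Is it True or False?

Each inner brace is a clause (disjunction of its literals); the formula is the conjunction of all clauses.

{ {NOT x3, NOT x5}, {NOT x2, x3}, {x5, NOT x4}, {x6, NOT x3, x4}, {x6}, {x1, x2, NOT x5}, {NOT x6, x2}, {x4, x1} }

True

Suppose x1 = false.
(x6) alone gives x6 = true.
(x2) alone gives x2 = true.
(x3) alone gives x3 = true.
(NOT x5) alone gives x5 = false.
(NOT x4) alone gives x4 = false.
That conflicts with the unit clause (x4).
So every satisfying assignment has x1 = True.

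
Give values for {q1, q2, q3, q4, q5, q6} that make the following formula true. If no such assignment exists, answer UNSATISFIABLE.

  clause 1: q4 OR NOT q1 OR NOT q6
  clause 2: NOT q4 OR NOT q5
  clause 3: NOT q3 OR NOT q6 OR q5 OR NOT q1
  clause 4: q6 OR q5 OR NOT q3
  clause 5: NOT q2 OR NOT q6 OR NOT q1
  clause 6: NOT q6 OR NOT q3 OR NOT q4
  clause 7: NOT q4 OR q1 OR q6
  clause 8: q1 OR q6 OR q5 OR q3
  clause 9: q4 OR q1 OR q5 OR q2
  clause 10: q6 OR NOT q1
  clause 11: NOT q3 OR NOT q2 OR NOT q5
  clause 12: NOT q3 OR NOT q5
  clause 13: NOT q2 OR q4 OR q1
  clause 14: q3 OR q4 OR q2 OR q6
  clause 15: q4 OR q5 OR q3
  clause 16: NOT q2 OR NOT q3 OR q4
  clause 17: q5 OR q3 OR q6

Try q4 = true.
From the singleton clause (NOT q5), q5 = false.
Try q6 = true.
From the singleton clause (NOT q3), q3 = false.
Try q2 = true.
From the singleton clause (NOT q1), q1 = false.
All clauses are satisfied.

q1 ↦ false; q2 ↦ true; q3 ↦ false; q4 ↦ true; q5 ↦ false; q6 ↦ true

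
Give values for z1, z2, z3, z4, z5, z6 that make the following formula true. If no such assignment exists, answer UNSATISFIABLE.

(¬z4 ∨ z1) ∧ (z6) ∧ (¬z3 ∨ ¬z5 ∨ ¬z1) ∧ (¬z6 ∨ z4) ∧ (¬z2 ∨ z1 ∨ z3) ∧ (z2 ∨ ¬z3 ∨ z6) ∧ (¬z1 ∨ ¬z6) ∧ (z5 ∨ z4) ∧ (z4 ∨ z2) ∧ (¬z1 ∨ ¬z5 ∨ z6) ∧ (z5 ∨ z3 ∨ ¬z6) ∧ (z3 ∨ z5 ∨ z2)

From the singleton clause (z6), z6 = True.
From the singleton clause (z4), z4 = True.
From the singleton clause (z1), z1 = True.
That conflicts with the unit clause (¬z1).

UNSATISFIABLE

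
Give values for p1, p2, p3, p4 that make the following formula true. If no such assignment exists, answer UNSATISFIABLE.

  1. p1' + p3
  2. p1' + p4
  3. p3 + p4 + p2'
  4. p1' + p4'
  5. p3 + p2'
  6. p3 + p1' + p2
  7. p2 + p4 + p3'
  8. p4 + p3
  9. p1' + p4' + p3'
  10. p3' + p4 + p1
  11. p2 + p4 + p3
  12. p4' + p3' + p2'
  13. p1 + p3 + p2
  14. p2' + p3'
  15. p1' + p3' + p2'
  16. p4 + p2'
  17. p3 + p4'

Case p1 = 0:
Case p3 = 1:
The clause (p4) is unit, so p4 = 1.
The clause (p2') is unit, so p2 = 0.
Every clause now holds.

p1 ↦ 0,  p2 ↦ 0,  p3 ↦ 1,  p4 ↦ 1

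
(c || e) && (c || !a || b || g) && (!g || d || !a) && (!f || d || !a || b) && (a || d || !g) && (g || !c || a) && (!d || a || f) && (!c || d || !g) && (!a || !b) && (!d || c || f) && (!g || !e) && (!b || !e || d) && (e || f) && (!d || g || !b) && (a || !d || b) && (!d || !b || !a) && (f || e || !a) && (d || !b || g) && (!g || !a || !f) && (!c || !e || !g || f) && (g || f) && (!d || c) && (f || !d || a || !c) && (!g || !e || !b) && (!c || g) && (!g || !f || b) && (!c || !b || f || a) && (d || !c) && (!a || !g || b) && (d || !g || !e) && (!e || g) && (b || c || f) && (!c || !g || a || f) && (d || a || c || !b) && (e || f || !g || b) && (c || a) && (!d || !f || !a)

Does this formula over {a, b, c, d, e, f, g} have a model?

Yes

Suppose c = true.
The clause (g) is unit, so g = true.
The clause (d) is unit, so d = true.
The clause (!e) is unit, so e = false.
The clause (f) is unit, so f = true.
The clause (!a) is unit, so a = false.
The clause (b) is unit, so b = true.
This assignment satisfies each clause.
A satisfying assignment: a: false, b: true, c: true, d: true, e: false, f: true, g: true.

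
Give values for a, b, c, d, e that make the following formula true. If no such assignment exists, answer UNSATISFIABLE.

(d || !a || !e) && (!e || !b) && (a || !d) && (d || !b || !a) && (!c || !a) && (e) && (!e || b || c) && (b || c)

a ↦ false, b ↦ false, c ↦ true, d ↦ false, e ↦ true

(e) alone gives e = true.
(!b) alone gives b = false.
(c) alone gives c = true.
(!a) alone gives a = false.
(!d) alone gives d = false.
This assignment satisfies each clause.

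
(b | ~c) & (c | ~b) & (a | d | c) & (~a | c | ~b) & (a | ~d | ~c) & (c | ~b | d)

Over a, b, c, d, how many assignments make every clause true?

There are 2^4 = 16 truth assignments over (a, b, c, d).
Check each against the 6 clauses (columns in the order a, b, c, d):
  F F F F  ✗ fails (a | d | c)
  F F F T  ✓ satisfies all
  F F T F  ✗ fails (b | ~c)
  F F T T  ✗ fails (b | ~c)
  F T F F  ✗ fails (c | ~b)
  F T F T  ✗ fails (c | ~b)
  F T T F  ✓ satisfies all
  F T T T  ✗ fails (a | ~d | ~c)
  T F F F  ✓ satisfies all
  T F F T  ✓ satisfies all
  T F T F  ✗ fails (b | ~c)
  T F T T  ✗ fails (b | ~c)
  T T F F  ✗ fails (c | ~b)
  T T F T  ✗ fails (c | ~b)
  T T T F  ✓ satisfies all
  T T T T  ✓ satisfies all
6 of the 16 rows are models.

6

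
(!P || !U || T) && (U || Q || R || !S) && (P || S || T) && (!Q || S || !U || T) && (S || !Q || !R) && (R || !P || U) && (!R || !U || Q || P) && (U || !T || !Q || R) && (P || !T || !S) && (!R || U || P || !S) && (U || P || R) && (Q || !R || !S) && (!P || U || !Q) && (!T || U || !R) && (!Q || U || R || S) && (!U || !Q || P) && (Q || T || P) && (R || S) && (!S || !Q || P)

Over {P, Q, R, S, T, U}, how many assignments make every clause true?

There are 2^6 = 64 truth assignments over (P, Q, R, S, T, U).
Split on U. With U = true, the clauses containing U are satisfied and !U drops from the rest; 4 of the 2^5 = 32 assignments to the other variables satisfy what remains.
With U = false, by the same count on the reduced clause set, 1 assignment works.
(One model: P=T, Q=F, R=F, S=T, T=T, U=T.)
Total: 4 + 1 = 5.

5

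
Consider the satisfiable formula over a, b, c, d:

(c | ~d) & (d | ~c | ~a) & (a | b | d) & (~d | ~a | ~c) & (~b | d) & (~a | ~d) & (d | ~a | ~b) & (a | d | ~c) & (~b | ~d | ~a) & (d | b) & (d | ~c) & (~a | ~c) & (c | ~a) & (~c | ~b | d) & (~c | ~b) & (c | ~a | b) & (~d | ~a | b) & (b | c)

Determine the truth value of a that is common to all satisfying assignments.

Suppose a = 1.
The clause (~d) is unit, so d = 0.
The clause (~c) is unit, so c = 0.
But (c) is also a unit clause — contradiction.
So every satisfying assignment has a = False.

False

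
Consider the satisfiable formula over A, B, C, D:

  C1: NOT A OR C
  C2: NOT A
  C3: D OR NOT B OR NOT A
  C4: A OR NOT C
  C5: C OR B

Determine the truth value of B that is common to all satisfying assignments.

True

Suppose B = false.
(NOT A) alone gives A = false.
(NOT C) alone gives C = false.
Now (C) is unsatisfied and unit — conflict.
So every satisfying assignment has B = True.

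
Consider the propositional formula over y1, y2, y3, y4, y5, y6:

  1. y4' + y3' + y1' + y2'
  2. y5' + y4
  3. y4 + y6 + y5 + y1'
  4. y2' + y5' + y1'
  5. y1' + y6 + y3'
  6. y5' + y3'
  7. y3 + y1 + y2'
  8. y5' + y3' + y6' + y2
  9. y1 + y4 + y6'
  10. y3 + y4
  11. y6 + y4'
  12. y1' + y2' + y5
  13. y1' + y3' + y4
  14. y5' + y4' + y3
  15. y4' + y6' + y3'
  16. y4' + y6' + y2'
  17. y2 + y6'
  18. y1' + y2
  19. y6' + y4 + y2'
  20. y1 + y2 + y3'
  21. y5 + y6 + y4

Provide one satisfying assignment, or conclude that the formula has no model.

UNSATISFIABLE

Try y5 = 0.
Try y3 = 1.
Try y1 = 0.
From the singleton clause (y2), y2 = 1.
Try y4 = 1.
From the singleton clause (y6), y6 = 1.
But (y6') is also a unit clause — contradiction.
Undo y4 and try y4 = 0.
From the singleton clause (y6'), y6 = 0.
But (y6) is also a unit clause — contradiction.
Either choice for y4 ends in contradiction.
Undo y1 and try y1 = 1.
From the singleton clause (y6), y6 = 1.
From the singleton clause (y2'), y2 = 0.
But (y2) is also a unit clause — contradiction.
Either choice for y1 ends in contradiction.
Undo y3 and try y3 = 0.
From the singleton clause (y4), y4 = 1.
From the singleton clause (y6), y6 = 1.
From the singleton clause (y2'), y2 = 0.
But (y2) is also a unit clause — contradiction.
Either choice for y3 ends in contradiction.
Undo y5 and try y5 = 1.
From the singleton clause (y4), y4 = 1.
From the singleton clause (y3'), y3 = 0.
But (y3) is also a unit clause — contradiction.
Either choice for y5 ends in contradiction.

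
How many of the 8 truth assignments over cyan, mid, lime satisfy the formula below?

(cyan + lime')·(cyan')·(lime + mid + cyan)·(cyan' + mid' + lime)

1

There are 2^3 = 8 truth assignments over (cyan, mid, lime).
Check each against the 4 clauses (columns in the order cyan, mid, lime):
  F F F  ✗ fails (lime + mid + cyan)
  F F T  ✗ fails (cyan + lime')
  F T F  ✓ satisfies all
  F T T  ✗ fails (cyan + lime')
  T F F  ✗ fails (cyan')
  T F T  ✗ fails (cyan')
  T T F  ✗ fails (cyan')
  T T T  ✗ fails (cyan')
1 of the 8 rows is a model.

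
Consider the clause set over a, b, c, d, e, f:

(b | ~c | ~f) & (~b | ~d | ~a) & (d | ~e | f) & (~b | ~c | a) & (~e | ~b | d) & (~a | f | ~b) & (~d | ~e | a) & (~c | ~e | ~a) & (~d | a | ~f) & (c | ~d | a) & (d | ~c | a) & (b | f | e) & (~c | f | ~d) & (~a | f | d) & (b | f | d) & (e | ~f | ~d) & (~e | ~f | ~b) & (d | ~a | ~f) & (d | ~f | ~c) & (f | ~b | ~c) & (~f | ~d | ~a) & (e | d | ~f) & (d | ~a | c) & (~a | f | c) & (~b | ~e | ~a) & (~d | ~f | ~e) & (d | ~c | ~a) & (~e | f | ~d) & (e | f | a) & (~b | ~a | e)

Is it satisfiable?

Yes, satisfiable

Case b = 0:
Case c = 0:
Case d = 0:
Unit clause (f) forces f = 1.
Unit clause (~a) forces a = 0.
Unit clause (e) forces e = 1.
Every clause now holds.
A satisfying assignment: a: 0; b: 0; c: 0; d: 0; e: 1; f: 1.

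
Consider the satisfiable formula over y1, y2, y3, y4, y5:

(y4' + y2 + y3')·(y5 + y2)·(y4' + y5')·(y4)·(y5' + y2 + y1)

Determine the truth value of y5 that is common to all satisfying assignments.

Suppose y5 = 1.
The clause (y4') is unit, so y4 = 0.
Now (y4) is unsatisfied and unit — conflict.
So every satisfying assignment has y5 = False.

False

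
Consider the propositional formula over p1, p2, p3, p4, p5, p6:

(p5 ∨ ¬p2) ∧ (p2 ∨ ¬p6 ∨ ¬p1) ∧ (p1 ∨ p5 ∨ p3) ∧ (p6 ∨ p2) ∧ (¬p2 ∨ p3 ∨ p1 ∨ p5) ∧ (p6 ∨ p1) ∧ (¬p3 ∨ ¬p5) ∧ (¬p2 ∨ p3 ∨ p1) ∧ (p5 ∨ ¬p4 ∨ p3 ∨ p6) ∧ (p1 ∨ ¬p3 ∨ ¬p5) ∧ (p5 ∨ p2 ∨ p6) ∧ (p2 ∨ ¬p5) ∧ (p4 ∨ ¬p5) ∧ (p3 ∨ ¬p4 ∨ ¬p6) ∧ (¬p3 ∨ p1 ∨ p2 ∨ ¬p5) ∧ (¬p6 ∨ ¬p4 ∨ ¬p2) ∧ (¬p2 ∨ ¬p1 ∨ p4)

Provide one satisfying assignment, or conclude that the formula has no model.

p1=False; p2=False; p3=True; p4=False; p5=False; p6=True

Branch on p5: set p5 = False.
Unit clause (¬p2) forces p2 = False.
Unit clause (p6) forces p6 = True.
Unit clause (¬p1) forces p1 = False.
Unit clause (p3) forces p3 = True.
No clause remains; p4 is free.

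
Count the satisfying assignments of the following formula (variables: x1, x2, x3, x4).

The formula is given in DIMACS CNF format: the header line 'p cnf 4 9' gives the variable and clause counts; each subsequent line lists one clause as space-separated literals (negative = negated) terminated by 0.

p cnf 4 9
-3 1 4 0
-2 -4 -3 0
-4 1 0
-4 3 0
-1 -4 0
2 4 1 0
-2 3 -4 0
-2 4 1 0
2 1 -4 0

4

There are 2^4 = 16 truth assignments over (x1, x2, x3, x4).
Check each against the 9 clauses (columns in the order x1, x2, x3, x4):
  F F F F  ✗ fails (x2 ∨ x4 ∨ x1)
  F F F T  ✗ fails (¬x4 ∨ x1)
  F F T F  ✗ fails (¬x3 ∨ x1 ∨ x4)
  F F T T  ✗ fails (¬x4 ∨ x1)
  F T F F  ✗ fails (¬x2 ∨ x4 ∨ x1)
  F T F T  ✗ fails (¬x4 ∨ x1)
  F T T F  ✗ fails (¬x3 ∨ x1 ∨ x4)
  F T T T  ✗ fails (¬x2 ∨ ¬x4 ∨ ¬x3)
  T F F F  ✓ satisfies all
  T F F T  ✗ fails (¬x4 ∨ x3)
  T F T F  ✓ satisfies all
  T F T T  ✗ fails (¬x1 ∨ ¬x4)
  T T F F  ✓ satisfies all
  T T F T  ✗ fails (¬x4 ∨ x3)
  T T T F  ✓ satisfies all
  T T T T  ✗ fails (¬x2 ∨ ¬x4 ∨ ¬x3)
4 of the 16 rows are models.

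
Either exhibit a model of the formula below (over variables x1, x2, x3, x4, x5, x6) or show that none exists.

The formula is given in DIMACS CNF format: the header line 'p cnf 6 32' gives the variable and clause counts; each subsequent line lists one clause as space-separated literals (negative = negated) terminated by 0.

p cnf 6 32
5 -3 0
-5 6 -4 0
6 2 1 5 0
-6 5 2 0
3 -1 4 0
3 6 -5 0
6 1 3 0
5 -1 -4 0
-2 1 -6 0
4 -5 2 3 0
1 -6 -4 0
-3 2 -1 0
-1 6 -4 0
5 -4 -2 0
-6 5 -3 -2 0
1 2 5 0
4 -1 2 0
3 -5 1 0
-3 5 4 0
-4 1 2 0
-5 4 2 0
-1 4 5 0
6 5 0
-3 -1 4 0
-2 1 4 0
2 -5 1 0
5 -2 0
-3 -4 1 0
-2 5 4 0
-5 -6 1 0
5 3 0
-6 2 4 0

x1 ↦ True, x2 ↦ False, x3 ↦ False, x4 ↦ True, x5 ↦ True, x6 ↦ True

Case x5 = True:
Case x6 = True:
The clause (x1) is unit, so x1 = True.
Case x3 = False:
The clause (x4) is unit, so x4 = True.
No clause remains; x2 is free.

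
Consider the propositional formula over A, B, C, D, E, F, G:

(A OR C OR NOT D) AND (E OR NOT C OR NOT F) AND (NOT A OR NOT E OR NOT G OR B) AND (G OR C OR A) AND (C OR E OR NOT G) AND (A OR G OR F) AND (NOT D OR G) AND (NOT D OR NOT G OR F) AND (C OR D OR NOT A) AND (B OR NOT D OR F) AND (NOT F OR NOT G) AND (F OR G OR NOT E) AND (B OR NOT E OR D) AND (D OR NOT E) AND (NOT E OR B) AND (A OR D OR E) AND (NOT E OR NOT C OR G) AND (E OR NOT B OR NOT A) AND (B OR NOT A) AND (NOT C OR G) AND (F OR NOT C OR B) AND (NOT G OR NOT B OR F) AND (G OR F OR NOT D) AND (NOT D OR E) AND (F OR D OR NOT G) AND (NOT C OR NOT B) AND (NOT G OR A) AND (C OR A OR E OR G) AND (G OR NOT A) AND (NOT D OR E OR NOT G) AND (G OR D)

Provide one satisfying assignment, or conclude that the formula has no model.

Branch on D: set D = false.
Unit clause (NOT E) forces E = false.
Unit clause (A) forces A = true.
Unit clause (C) forces C = true.
Unit clause (NOT F) forces F = false.
Unit clause (NOT B) forces B = false.
But (B) is also a unit clause — contradiction.
Undo D and try D = true.
Unit clause (G) forces G = true.
Unit clause (F) forces F = true.
But (NOT F) is also a unit clause — contradiction.
Both values of D lead to a conflict.

UNSATISFIABLE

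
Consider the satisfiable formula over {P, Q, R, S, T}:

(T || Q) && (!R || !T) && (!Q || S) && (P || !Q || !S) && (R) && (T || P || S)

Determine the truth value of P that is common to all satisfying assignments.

Suppose P = false.
The clause (R) is unit, so R = true.
The clause (!T) is unit, so T = false.
The clause (Q) is unit, so Q = true.
The clause (S) is unit, so S = true.
But (!S) is also a unit clause — contradiction.
So every satisfying assignment has P = True.

True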